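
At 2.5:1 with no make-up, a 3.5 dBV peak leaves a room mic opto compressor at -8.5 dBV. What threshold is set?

Let T be the threshold. Output overshoot = (input overshoot)/R, so -8.5 − T = (3.5 − T)/2.5.
2.5·(-8.5 − T) = 3.5 − T → 1.5·T = -21.25 − 3.5 = -24.75.
T = -24.75/1.5 = -16.5 dBV.

-16.5 dBV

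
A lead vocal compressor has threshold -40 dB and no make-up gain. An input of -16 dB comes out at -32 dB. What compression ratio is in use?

3:1

Input overshoot = -16 − (-40) = 24 dB; output overshoot = -32 − (-40) = 8 dB.
Ratio = 24 / 8 = 3.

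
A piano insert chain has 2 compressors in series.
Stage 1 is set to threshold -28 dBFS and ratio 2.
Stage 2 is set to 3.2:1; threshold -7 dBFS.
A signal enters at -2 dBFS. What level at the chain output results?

Stage 1: overshoot 26 dB → 26/2 = 13 dB → -15 dBFS.
Stage 2: below threshold (-15 ≤ -7); passes unchanged; output -15 dBFS.

-15 dBFS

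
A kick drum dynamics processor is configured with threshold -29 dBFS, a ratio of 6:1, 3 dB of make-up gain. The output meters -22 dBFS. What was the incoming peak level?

-5 dBFS

Before make-up, the level was -22 − 3 = -25 dBFS.
Post-compression overshoot = -25 − (-29) = 4 dB.
Undo the ratio: input overshoot = 4 × 6 = 24 dB, giving input = -5 dBFS.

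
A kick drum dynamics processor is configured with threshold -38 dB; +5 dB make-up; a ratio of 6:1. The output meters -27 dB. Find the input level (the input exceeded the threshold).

Before make-up, the level was -27 − 5 = -32 dB.
Post-compression overshoot = -32 − (-38) = 6 dB.
Undo the ratio: input overshoot = 6 × 6 = 36 dB, giving input = -2 dB.

-2 dB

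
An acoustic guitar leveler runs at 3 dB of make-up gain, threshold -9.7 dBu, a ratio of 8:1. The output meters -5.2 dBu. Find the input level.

Before make-up, the level was -5.2 − 3 = -8.2 dBu.
Post-compression overshoot = -8.2 − (-9.7) = 1.5 dB.
Undo the ratio: input overshoot = 1.5 × 8 = 12 dB, giving input = 2.3 dBu.

2.3 dBu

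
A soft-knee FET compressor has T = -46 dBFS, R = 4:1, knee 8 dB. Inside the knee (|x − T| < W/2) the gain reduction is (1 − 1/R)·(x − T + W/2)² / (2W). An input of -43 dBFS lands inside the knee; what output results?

-45.296875 dBFS

x − T + W/2 = -43 − (-46) + 4 = 7.
GR = (1 − 1/4) × 7² / 16 = 0.75 × 49 / 16 = 2.296875 dB.
Output = -43 − 2.296875 = -45.296875 dBFS.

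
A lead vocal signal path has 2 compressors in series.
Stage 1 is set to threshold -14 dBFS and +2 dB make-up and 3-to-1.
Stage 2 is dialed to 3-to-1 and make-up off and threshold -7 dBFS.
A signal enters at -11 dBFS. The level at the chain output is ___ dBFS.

-11 dBFS

Stage 1: overshoot 3 dB → 3/3 = 1 dB → -13 dBFS; +2 dB make-up → -11 dBFS.
Stage 2: -11 dBFS is at or below the -7 dBFS threshold — no compression; output -11 dBFS.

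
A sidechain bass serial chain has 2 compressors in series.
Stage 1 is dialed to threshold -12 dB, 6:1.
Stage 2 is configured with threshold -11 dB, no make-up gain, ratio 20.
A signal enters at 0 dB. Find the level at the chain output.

-10.95 dB

Stage 1: overshoot 12 dB → 12/6 = 2 dB → -10 dB.
Stage 2: 1 dB above -11 dB, reduced 20:1 to 0.05 dB above → -10.95 dB.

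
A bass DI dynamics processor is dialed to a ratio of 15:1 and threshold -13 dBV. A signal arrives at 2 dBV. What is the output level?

The input is 15 dB above the -13 dBV threshold.
At 15:1 the overshoot is divided by 15, leaving 1 dB above threshold.
So the level is -13 + 1 = -12 dBV.

-12 dBV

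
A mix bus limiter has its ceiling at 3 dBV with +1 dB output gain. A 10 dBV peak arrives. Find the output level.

4 dBV

The limiter clamps the peak to its 3 dBV ceiling.
Output gain then adds 1 dB: 3 + 1 = 4 dBV.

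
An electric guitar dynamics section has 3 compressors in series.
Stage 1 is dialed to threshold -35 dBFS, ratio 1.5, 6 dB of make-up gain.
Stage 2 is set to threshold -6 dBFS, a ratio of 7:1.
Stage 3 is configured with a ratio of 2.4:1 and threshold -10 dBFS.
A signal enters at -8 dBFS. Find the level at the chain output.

-11 dBFS

Stage 1: -8 dBFS is 27 dB over -35 dBFS; at 1.5:1 that becomes 18 dB over, giving -17 dBFS; +6 dB make-up → -11 dBFS.
Stage 2: -11 dBFS ≤ -6 dBFS, so stage 2 doesn't engage; output -11 dBFS.
Stage 3: below threshold (-11 ≤ -10); passes unchanged; output -11 dBFS.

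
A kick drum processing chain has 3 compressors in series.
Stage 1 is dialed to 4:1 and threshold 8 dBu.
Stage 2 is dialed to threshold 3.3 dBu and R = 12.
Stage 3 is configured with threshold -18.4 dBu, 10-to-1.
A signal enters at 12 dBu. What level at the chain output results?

-16.1825 dBu

Stage 1: overshoot 4 dB → 4/4 = 1 dB → 9 dBu.
Stage 2: 9 dBu is 5.7 dB over 3.3 dBu; at 12:1 that becomes 0.475 dB over, giving 3.775 dBu.
Stage 3: overshoot 22.175 dB → 22.175/10 = 2.2175 dB → -16.1825 dBu.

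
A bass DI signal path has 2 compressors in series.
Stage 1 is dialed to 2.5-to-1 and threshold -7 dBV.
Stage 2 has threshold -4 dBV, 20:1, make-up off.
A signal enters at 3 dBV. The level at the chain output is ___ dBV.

-3.95 dBV

Stage 1: 3 dBV is 10 dB over -7 dBV; at 2.5:1 that becomes 4 dB over, giving -3 dBV.
Stage 2: overshoot 1 dB → 1/20 = 0.05 dB → -3.95 dBV.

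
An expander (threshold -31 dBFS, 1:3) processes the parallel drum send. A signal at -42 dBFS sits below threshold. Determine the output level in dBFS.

-64 dBFS

Undershoot = (-31) − (-42) = 11 dB.
At 1:3, that expands to 33 dB under threshold.
Output = -31 − 33 = -64 dBFS.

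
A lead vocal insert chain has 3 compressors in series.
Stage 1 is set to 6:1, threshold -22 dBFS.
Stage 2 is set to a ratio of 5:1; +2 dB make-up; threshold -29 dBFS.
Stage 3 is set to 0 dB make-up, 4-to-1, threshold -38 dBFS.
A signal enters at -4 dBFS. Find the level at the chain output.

-34.75 dBFS

Stage 1: overshoot 18 dB → 18/6 = 3 dB → -19 dBFS.
Stage 2: 10 dB above -29 dBFS, reduced 5:1 to 2 dB above → -27 dBFS; +2 dB make-up → -25 dBFS.
Stage 3: overshoot 13 dB → 13/4 = 3.25 dB → -34.75 dBFS.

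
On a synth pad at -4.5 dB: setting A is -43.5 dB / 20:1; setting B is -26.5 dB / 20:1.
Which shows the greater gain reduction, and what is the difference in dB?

A: GR = 39 − 39/20 = 37.05 dB.
B: GR = 22 − 22/20 = 20.9 dB.
Difference: 16.15 dB in favour of A.

A, by 16.15 dB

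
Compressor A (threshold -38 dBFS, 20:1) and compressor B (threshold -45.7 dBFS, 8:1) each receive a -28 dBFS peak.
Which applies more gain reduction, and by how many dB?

A: overshoot 10 dB → output overshoot 0.5 dB → GR 9.5 dB.
B: overshoot 17.7 dB → output overshoot 2.2125 dB → GR 15.4875 dB.
B reduces 5.9875 dB more.

B, by 5.9875 dB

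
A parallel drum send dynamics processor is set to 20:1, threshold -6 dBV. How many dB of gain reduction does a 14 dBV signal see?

14 dBV exceeds the threshold by 20 dB.
After 20:1 compression the overshoot becomes 20/20 = 1 dB.
So the signal is attenuated by 20 − 1 = 19 dB.

19 dB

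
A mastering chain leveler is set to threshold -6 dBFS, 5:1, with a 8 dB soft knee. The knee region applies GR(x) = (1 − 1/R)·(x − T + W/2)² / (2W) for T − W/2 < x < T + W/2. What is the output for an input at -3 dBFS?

x − T + W/2 = -3 − (-6) + 4 = 7.
GR = (1 − 1/5) × 7² / 16 = 0.8 × 49 / 16 = 2.45 dB.
Output = -3 − 2.45 = -5.45 dBFS.

-5.45 dBFS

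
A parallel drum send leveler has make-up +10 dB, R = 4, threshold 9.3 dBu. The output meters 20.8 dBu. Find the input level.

15.3 dBu

Before make-up, the level was 20.8 − 10 = 10.8 dBu.
That's 1.5 dB above the 9.3 dBu threshold.
Before 4:1 compression the overshoot was 1.5 × 4 = 6 dB, so input = 9.3 + 6 = 15.3 dBu.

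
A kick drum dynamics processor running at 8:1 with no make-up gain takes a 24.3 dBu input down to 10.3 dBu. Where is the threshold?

8.3 dBu

Let T be the threshold. Output overshoot = (input overshoot)/R, so 10.3 − T = (24.3 − T)/8.
8·(10.3 − T) = 24.3 − T → 7·T = 82.4 − 24.3 = 58.1.
T = 58.1/7 = 8.3 dBu.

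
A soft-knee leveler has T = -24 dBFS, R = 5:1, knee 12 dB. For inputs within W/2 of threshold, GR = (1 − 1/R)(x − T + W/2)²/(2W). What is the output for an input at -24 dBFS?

x − T + W/2 = -24 − (-24) + 6 = 6.
GR = (1 − 1/5) × 6² / 24 = 0.8 × 36 / 24 = 1.2 dB.
Output = -24 − 1.2 = -25.2 dBFS.

-25.2 dBFS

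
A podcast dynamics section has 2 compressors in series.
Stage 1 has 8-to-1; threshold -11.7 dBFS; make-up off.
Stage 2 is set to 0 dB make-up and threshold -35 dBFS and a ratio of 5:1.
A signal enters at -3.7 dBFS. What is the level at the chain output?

Stage 1: overshoot 8 dB → 8/8 = 1 dB → -10.7 dBFS.
Stage 2: 24.3 dB above -35 dBFS, reduced 5:1 to 4.86 dB above → -30.14 dBFS.

-30.14 dBFS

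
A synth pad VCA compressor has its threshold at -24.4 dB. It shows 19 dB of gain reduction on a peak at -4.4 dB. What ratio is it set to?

20:1

Input overshoot = -4.4 − (-24.4) = 20 dB.
Output overshoot = 20 − 19 = 1 dB.
Ratio = input overshoot / output overshoot = 20 / 1 = 20.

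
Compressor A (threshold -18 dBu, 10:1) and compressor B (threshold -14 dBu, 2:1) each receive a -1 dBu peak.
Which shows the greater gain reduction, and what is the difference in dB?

A, by 8.8 dB

A: GR = 17 − 17/10 = 15.3 dB.
B: GR = 13 − 13/2 = 6.5 dB.
A reduces 8.8 dB more.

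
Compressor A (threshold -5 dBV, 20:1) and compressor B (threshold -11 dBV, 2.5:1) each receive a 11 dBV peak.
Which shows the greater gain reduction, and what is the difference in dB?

A, by 2 dB

A: 16 dB over, compressed to 0.8 dB over, so 15.2 dB of GR.
B: 22 dB over, compressed to 8.8 dB over, so 13.2 dB of GR.
A reduces 2 dB more.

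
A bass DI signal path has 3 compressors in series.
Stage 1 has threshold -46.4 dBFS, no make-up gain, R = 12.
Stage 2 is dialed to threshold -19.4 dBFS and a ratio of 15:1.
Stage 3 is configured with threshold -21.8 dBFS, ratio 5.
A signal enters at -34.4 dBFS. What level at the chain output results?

Stage 1: 12 dB above -46.4 dBFS, reduced 12:1 to 1 dB above → -45.4 dBFS.
Stage 2: -45.4 dBFS ≤ -19.4 dBFS, so stage 2 doesn't engage; output -45.4 dBFS.
Stage 3: -45.4 dBFS is at or below the -21.8 dBFS threshold — no compression; output -45.4 dBFS.

-45.4 dBFS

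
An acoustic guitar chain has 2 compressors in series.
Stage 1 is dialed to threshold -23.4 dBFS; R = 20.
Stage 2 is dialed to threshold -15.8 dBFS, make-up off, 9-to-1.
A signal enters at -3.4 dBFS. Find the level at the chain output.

-22.4 dBFS

Stage 1: -3.4 dBFS is 20 dB over -23.4 dBFS; at 20:1 that becomes 1 dB over, giving -22.4 dBFS.
Stage 2: -22.4 dBFS is at or below the -15.8 dBFS threshold — no compression; output -22.4 dBFS.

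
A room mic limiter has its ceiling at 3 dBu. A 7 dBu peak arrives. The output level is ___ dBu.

A brickwall limiter is an ∞:1 compressor: any input above the ceiling is clamped to 3 dBu.

3 dBu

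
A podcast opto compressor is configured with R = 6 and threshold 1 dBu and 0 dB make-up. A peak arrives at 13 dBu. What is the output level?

3 dBu

Overshoot: 13 − 1 = 12 dB.
At 6:1 the overshoot is divided by 6, leaving 2 dB above threshold.
Output = 1 + 2 = 3 dBu.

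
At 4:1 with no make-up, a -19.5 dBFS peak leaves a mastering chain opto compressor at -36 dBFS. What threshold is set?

-41.5 dBFS

Input is 22 dB above T (since output overshoot × R = input overshoot: (-36 − T)·4 = -19.5 − T gives T = -41.5 dBFS).
Check: -41.5 + (-19.5 − (-41.5))/4 = -41.5 + 5.5 = -36 dBFS. ✓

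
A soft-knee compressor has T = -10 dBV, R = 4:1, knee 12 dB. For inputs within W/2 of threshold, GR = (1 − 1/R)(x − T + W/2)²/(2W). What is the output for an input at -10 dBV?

x − T + W/2 = -10 − (-10) + 6 = 6.
GR = (1 − 1/4) × 6² / 24 = 0.75 × 36 / 24 = 1.125 dB.
Output = -10 − 1.125 = -11.125 dBV.

-11.125 dBV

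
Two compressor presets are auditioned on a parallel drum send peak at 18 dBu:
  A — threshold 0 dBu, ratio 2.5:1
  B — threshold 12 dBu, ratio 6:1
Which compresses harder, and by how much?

A: GR = 18 − 18/2.5 = 10.8 dB.
B: GR = 6 − 6/6 = 5 dB.
Difference: 5.8 dB in favour of A.

A, by 5.8 dB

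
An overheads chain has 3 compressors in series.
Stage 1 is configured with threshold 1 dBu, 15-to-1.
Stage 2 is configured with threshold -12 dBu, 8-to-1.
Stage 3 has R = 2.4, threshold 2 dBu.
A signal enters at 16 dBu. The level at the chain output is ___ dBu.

-10.25 dBu

Stage 1: overshoot 15 dB → 15/15 = 1 dB → 2 dBu.
Stage 2: 14 dB above -12 dBu, reduced 8:1 to 1.75 dB above → -10.25 dBu.
Stage 3: -10.25 dBu ≤ 2 dBu, so stage 3 doesn't engage; output -10.25 dBu.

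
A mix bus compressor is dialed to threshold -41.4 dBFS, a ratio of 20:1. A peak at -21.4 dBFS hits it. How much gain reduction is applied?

19 dB

The signal is 20 dB above threshold.
A 20:1 ratio leaves 1 dB of that excess.
GR = overshoot in − overshoot out = 20 − 1 = 19 dB.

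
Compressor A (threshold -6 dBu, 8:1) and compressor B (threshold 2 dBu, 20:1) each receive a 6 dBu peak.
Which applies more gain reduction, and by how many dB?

A, by 6.7 dB

A: overshoot 12 dB → output overshoot 1.5 dB → GR 10.5 dB.
B: overshoot 4 dB → output overshoot 0.2 dB → GR 3.8 dB.
A applies 6.7 dB more gain reduction.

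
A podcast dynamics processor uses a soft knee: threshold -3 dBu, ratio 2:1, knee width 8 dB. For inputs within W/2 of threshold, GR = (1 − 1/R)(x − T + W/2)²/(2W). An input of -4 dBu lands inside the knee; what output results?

x − T + W/2 = -4 − (-3) + 4 = 3.
GR = (1 − 1/2) × 3² / 16 = 0.5 × 9 / 16 = 0.28125 dB.
Output = -4 − 0.28125 = -4.28125 dBu.

-4.28125 dBu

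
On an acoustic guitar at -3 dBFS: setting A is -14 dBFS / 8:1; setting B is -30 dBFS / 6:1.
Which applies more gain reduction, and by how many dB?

B, by 12.875 dB

A: GR = 11 − 11/8 = 9.625 dB.
B: GR = 27 − 27/6 = 22.5 dB.
B reduces 12.875 dB more.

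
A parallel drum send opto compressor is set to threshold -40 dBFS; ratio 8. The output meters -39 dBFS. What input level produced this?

Post-compression overshoot = -39 − (-40) = 1 dB.
Undo the ratio: input overshoot = 1 × 8 = 8 dB, giving input = -32 dBFS.

-32 dBFS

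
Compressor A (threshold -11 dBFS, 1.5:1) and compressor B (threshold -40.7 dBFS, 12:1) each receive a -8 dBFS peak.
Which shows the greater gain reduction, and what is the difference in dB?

A: overshoot 3 dB → output overshoot 2 dB → GR 1 dB.
B: overshoot 32.7 dB → output overshoot 2.725 dB → GR 29.975 dB.
B applies 28.975 dB more gain reduction.

B, by 28.975 dB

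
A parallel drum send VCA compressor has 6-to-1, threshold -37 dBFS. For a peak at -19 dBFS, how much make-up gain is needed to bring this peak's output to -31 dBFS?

3 dB

Overshoot 18 dB → 18/6 = 3 dB after compression, so the compressed level is -37 + 3 = -34 dBFS.
Make-up = target − compressed = -31 − (-34) = 3 dB.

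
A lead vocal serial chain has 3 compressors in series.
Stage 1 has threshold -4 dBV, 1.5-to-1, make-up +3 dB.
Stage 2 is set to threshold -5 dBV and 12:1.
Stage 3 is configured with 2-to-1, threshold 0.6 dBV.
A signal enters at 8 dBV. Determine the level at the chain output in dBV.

Stage 1: 12 dB above -4 dBV, reduced 1.5:1 to 8 dB above → 4 dBV; +3 dB make-up → 7 dBV.
Stage 2: 12 dB above -5 dBV, reduced 12:1 to 1 dB above → -4 dBV.
Stage 3: -4 dBV ≤ 0.6 dBV, so stage 3 doesn't engage; output -4 dBV.

-4 dBV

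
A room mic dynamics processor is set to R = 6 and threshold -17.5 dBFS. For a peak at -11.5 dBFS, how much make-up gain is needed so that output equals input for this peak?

5 dB

Without make-up, output = threshold + overshoot/6 = -17.5 + 1 = -16.5 dBFS.
Gap to target: 5 dB.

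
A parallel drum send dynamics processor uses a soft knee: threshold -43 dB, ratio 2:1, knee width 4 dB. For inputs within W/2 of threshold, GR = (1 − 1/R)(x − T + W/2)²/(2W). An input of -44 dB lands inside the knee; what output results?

-44.0625 dB

x − T + W/2 = -44 − (-43) + 2 = 1.
GR = (1 − 1/2) × 1² / 8 = 0.5 × 1 / 8 = 0.0625 dB.
Output = -44 − 0.0625 = -44.0625 dB.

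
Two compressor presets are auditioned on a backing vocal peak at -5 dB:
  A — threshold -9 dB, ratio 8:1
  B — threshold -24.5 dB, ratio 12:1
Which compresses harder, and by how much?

B, by 14.375 dB

A: overshoot 4 dB → output overshoot 0.5 dB → GR 3.5 dB.
B: overshoot 19.5 dB → output overshoot 1.625 dB → GR 17.875 dB.
Difference: 14.375 dB in favour of B.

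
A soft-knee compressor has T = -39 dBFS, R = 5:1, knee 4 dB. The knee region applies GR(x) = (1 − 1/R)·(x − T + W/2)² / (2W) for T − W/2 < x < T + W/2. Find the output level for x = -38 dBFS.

-38.9 dBFS

x − T + W/2 = -38 − (-39) + 2 = 3.
GR = (1 − 1/5) × 3² / 8 = 0.8 × 9 / 8 = 0.9 dB.
Output = -38 − 0.9 = -38.9 dBFS.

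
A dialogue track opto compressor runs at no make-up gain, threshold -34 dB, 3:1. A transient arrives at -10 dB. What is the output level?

Overshoot: -10 − (-34) = 24 dB.
At 3:1 the overshoot is divided by 3, leaving 8 dB above threshold.
Output = -34 + 8 = -26 dB.

-26 dB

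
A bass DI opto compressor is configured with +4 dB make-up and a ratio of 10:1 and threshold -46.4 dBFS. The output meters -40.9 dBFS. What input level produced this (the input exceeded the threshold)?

Before make-up, the level was -40.9 − 4 = -44.9 dBFS.
Post-compression overshoot = -44.9 − (-46.4) = 1.5 dB.
Undo the ratio: input overshoot = 1.5 × 10 = 15 dB, giving input = -31.4 dBFS.

-31.4 dBFS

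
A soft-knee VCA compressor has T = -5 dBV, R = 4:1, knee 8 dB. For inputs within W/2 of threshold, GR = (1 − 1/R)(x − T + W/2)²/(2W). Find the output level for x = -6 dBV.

x − T + W/2 = -6 − (-5) + 4 = 3.
GR = (1 − 1/4) × 3² / 16 = 0.75 × 9 / 16 = 0.421875 dB.
Output = -6 − 0.421875 = -6.421875 dBV.

-6.421875 dBV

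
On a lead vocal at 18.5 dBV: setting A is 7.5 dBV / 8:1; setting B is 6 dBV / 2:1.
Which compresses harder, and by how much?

A: 11 dB over, compressed to 1.375 dB over, so 9.625 dB of GR.
B: 12.5 dB over, compressed to 6.25 dB over, so 6.25 dB of GR.
A reduces 3.375 dB more.

A, by 3.375 dB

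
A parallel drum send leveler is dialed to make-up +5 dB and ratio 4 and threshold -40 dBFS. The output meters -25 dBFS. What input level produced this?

Before make-up, the level was -25 − 5 = -30 dBFS.
That's 10 dB above the -40 dBFS threshold.
Before 4:1 compression the overshoot was 10 × 4 = 40 dB, so input = -40 + 40 = 0 dBFS.

0 dBFS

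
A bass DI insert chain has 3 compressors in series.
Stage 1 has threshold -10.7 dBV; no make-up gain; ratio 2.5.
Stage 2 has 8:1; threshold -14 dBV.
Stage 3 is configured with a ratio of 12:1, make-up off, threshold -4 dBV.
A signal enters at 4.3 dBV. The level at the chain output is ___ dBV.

-12.8375 dBV

Stage 1: 15 dB above -10.7 dBV, reduced 2.5:1 to 6 dB above → -4.7 dBV.
Stage 2: -4.7 dBV is 9.3 dB over -14 dBV; at 8:1 that becomes 1.1625 dB over, giving -12.8375 dBV.
Stage 3: below threshold (-12.8375 ≤ -4); passes unchanged; output -12.8375 dBV.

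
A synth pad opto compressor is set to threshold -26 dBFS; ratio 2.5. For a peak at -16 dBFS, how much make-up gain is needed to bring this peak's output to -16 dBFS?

6 dB

Without make-up, output = threshold + overshoot/2.5 = -26 + 4 = -22 dBFS.
Gap to target: 6 dB.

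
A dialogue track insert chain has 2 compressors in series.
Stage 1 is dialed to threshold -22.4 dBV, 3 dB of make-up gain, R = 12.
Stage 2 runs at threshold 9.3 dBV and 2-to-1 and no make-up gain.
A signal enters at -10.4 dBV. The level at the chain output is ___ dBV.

-18.4 dBV

Stage 1: -10.4 dBV is 12 dB over -22.4 dBV; at 12:1 that becomes 1 dB over, giving -21.4 dBV; +3 dB make-up → -18.4 dBV.
Stage 2: -18.4 dBV is at or below the 9.3 dBV threshold — no compression; output -18.4 dBV.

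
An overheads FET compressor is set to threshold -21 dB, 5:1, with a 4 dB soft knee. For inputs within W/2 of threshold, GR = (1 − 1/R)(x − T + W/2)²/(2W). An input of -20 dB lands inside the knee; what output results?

x − T + W/2 = -20 − (-21) + 2 = 3.
GR = (1 − 1/5) × 3² / 8 = 0.8 × 9 / 8 = 0.9 dB.
Output = -20 − 0.9 = -20.9 dB.

-20.9 dB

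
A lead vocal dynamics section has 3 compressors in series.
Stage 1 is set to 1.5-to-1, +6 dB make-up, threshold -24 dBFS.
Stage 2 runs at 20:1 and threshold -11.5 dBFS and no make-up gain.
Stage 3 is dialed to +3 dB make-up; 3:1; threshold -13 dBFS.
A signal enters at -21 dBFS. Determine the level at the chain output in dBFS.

Stage 1: 3 dB above -24 dBFS, reduced 1.5:1 to 2 dB above → -22 dBFS; +6 dB make-up → -16 dBFS.
Stage 2: below threshold (-16 ≤ -11.5); passes unchanged; output -16 dBFS.
Stage 3: -16 dBFS is at or below the -13 dBFS threshold — no compression; make-up brings it to -13 dBFS.

-13 dBFS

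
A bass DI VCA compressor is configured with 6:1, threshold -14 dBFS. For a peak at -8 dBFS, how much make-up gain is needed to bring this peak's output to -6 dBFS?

7 dB

The peak compresses to -14 + 6/6 = -13 dBFS.
To reach -6 dBFS requires -6 − (-13) = 7 dB of make-up.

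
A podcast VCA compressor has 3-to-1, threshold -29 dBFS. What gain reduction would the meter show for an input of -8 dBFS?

14 dB

-8 dBFS exceeds the threshold by 21 dB.
A 3:1 ratio leaves 7 dB of that excess.
So the signal is attenuated by 21 − 7 = 14 dB.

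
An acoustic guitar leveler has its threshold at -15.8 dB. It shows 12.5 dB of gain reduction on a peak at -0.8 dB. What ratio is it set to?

6:1

Input overshoot = -0.8 − (-15.8) = 15 dB.
Output overshoot = 15 − 12.5 = 2.5 dB.
Ratio = input overshoot / output overshoot = 15 / 2.5 = 6.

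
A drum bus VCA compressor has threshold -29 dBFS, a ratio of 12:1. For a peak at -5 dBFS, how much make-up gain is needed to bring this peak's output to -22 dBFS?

5 dB

Without make-up, output = threshold + overshoot/12 = -29 + 2 = -27 dBFS.
Gap to target: 5 dB.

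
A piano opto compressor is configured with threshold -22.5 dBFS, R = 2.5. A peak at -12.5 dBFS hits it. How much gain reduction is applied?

6 dB

The signal is 10 dB above threshold.
At 2.5:1, output sits 10/2.5 = 4 dB above threshold.
GR = overshoot in − overshoot out = 10 − 4 = 6 dB.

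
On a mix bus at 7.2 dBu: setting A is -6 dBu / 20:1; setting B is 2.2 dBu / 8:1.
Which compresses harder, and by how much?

A: 13.2 dB over, compressed to 0.66 dB over, so 12.54 dB of GR.
B: 5 dB over, compressed to 0.625 dB over, so 4.375 dB of GR.
A reduces 8.165 dB more.

A, by 8.165 dB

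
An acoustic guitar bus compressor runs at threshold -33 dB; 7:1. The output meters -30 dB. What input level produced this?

The compressed level sits -30 − (-33) = 3 dB over threshold.
Undo the ratio: input overshoot = 3 × 7 = 21 dB, giving input = -12 dB.

-12 dB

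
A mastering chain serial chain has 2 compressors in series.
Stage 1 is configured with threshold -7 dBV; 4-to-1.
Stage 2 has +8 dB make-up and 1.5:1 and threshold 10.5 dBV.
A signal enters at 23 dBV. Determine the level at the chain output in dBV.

8.5 dBV

Stage 1: 30 dB above -7 dBV, reduced 4:1 to 7.5 dB above → 0.5 dBV.
Stage 2: below threshold (0.5 ≤ 10.5); passes unchanged; make-up brings it to 8.5 dBV.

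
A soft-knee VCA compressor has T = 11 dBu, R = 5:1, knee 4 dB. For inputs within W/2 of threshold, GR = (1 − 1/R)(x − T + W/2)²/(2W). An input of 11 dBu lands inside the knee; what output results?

x − T + W/2 = 11 − 11 + 2 = 2.
GR = (1 − 1/5) × 2² / 8 = 0.8 × 4 / 8 = 0.4 dB.
Output = 11 − 0.4 = 10.6 dBu.

10.6 dBu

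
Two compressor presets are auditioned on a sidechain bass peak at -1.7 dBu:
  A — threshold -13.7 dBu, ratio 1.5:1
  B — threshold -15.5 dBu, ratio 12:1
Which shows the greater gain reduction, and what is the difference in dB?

B, by 8.65 dB

A: GR = 12 − 12/1.5 = 4 dB.
B: GR = 13.8 − 13.8/12 = 12.65 dB.
B reduces 8.65 dB more.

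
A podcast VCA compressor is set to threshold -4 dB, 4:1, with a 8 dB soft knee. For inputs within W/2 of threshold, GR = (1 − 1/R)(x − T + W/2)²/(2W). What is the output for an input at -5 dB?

-5.421875 dB

x − T + W/2 = -5 − (-4) + 4 = 3.
GR = (1 − 1/4) × 3² / 16 = 0.75 × 9 / 16 = 0.421875 dB.
Output = -5 − 0.421875 = -5.421875 dB.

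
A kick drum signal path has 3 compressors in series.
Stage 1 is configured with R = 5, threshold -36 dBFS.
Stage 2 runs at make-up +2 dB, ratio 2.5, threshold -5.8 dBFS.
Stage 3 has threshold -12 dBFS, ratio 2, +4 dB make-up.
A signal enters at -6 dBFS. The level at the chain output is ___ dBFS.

-24 dBFS

Stage 1: -6 dBFS is 30 dB over -36 dBFS; at 5:1 that becomes 6 dB over, giving -30 dBFS.
Stage 2: -30 dBFS is at or below the -5.8 dBFS threshold — no compression; make-up brings it to -28 dBFS.
Stage 3: below threshold (-28 ≤ -12); passes unchanged; make-up brings it to -24 dBFS.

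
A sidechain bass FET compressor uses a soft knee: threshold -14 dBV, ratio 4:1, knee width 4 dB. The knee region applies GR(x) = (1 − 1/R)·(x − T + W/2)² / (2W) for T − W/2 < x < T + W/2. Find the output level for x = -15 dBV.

x − T + W/2 = -15 − (-14) + 2 = 1.
GR = (1 − 1/4) × 1² / 8 = 0.75 × 1 / 8 = 0.09375 dB.
Output = -15 − 0.09375 = -15.09375 dBV.

-15.09375 dBV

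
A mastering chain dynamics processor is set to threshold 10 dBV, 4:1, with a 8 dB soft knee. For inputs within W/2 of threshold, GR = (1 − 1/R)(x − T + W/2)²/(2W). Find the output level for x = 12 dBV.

10.3125 dBV

x − T + W/2 = 12 − 10 + 4 = 6.
GR = (1 − 1/4) × 6² / 16 = 0.75 × 36 / 16 = 1.6875 dB.
Output = 12 − 1.6875 = 10.3125 dBV.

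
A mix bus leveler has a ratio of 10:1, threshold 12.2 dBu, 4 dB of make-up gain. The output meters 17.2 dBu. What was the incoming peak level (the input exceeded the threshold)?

22.2 dBu

Before make-up, the level was 17.2 − 4 = 13.2 dBu.
That's 1 dB above the 12.2 dBu threshold.
Before 10:1 compression the overshoot was 1 × 10 = 10 dB, so input = 12.2 + 10 = 22.2 dBu.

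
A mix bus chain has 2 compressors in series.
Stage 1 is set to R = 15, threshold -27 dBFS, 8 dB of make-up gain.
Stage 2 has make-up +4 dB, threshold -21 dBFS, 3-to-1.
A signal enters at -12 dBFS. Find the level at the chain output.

Stage 1: -12 dBFS is 15 dB over -27 dBFS; at 15:1 that becomes 1 dB over, giving -26 dBFS; +8 dB make-up → -18 dBFS.
Stage 2: 3 dB above -21 dBFS, reduced 3:1 to 1 dB above → -20 dBFS; +4 dB make-up → -16 dBFS.

-16 dBFS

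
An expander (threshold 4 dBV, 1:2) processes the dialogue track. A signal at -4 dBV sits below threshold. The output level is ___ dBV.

-12 dBV

Undershoot = 4 − (-4) = 8 dB.
At 1:2, that expands to 16 dB under threshold.
Output = 4 − 16 = -12 dBV.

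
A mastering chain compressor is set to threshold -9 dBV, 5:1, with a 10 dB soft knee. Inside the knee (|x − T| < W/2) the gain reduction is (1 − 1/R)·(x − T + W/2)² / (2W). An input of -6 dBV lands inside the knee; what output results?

-8.56 dBV

x − T + W/2 = -6 − (-9) + 5 = 8.
GR = (1 − 1/5) × 8² / 20 = 0.8 × 64 / 20 = 2.56 dB.
Output = -6 − 2.56 = -8.56 dBV.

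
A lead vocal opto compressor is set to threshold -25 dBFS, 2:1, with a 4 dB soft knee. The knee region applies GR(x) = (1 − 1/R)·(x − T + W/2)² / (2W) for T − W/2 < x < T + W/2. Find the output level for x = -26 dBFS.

-26.0625 dBFS

x − T + W/2 = -26 − (-25) + 2 = 1.
GR = (1 − 1/2) × 1² / 8 = 0.5 × 1 / 8 = 0.0625 dB.
Output = -26 − 0.0625 = -26.0625 dBFS.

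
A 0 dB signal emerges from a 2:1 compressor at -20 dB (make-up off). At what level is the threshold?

Gain reduction = 0 − (-20) = 20 dB; output overshoot = GR / (R − 1) = 20 / 1 = 20 dB.
Threshold = output − output overshoot = -20 − 20 = -40 dB.

-40 dB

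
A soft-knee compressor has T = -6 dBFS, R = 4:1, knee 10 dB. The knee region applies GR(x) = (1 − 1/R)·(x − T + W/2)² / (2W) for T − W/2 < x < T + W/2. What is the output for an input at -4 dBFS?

-5.8375 dBFS

x − T + W/2 = -4 − (-6) + 5 = 7.
GR = (1 − 1/4) × 7² / 20 = 0.75 × 49 / 20 = 1.8375 dB.
Output = -4 − 1.8375 = -5.8375 dBFS.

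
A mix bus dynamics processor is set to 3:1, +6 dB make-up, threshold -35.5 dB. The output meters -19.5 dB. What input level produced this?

-5.5 dB

Remove make-up: -19.5 − 6 = -25.5 dB.
That's 10 dB above the -35.5 dB threshold.
Undo the ratio: input overshoot = 10 × 3 = 30 dB, giving input = -5.5 dB.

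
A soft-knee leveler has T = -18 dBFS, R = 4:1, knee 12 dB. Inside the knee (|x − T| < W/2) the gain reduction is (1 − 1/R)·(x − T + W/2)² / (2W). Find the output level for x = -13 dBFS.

-16.78125 dBFS

x − T + W/2 = -13 − (-18) + 6 = 11.
GR = (1 − 1/4) × 11² / 24 = 0.75 × 121 / 24 = 3.78125 dB.
Output = -13 − 3.78125 = -16.78125 dBFS.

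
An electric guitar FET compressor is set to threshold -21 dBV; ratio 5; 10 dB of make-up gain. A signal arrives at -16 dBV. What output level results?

The input is 5 dB above the -21 dBV threshold.
At 5:1 the overshoot is divided by 5, leaving 1 dB above threshold.
So the level is -21 + 1 = -20 dBV; make-up adds 10 dB, giving -10 dBV.

-10 dBV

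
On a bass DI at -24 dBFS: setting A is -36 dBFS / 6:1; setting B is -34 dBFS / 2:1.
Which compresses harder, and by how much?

A: GR = 12 − 12/6 = 10 dB.
B: GR = 10 − 10/2 = 5 dB.
A applies 5 dB more gain reduction.

A, by 5 dB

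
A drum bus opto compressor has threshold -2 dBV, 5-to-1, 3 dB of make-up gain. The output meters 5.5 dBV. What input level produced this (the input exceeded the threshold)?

Remove make-up: 5.5 − 3 = 2.5 dBV.
The compressed level sits 2.5 − (-2) = 4.5 dB over threshold.
Undo the ratio: input overshoot = 4.5 × 5 = 22.5 dB, giving input = 20.5 dBV.

20.5 dBV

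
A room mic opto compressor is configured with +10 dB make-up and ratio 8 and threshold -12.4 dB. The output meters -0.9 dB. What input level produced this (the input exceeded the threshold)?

-0.4 dB

Before make-up, the level was -0.9 − 10 = -10.9 dB.
The compressed level sits -10.9 − (-12.4) = 1.5 dB over threshold.
Input overshoot = R × output overshoot = 12 dB → input = -12.4 + 12 = -0.4 dB.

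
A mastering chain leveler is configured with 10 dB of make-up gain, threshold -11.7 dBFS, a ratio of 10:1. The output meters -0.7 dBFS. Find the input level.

Stripping the +10 dB make-up gives -10.7 dBFS at the gain stage.
The compressed level sits -10.7 − (-11.7) = 1 dB over threshold.
Before 10:1 compression the overshoot was 1 × 10 = 10 dB, so input = -11.7 + 10 = -1.7 dBFS.

-1.7 dBFS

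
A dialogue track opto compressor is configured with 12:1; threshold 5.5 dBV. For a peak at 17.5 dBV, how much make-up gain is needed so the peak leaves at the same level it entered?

Without make-up, output = threshold + overshoot/12 = 5.5 + 1 = 6.5 dBV.
Gap to target: 11 dB.

11 dB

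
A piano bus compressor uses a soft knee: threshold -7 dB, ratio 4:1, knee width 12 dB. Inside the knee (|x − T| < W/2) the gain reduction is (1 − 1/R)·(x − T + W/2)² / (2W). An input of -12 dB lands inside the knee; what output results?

x − T + W/2 = -12 − (-7) + 6 = 1.
GR = (1 − 1/4) × 1² / 24 = 0.75 × 1 / 24 = 0.03125 dB.
Output = -12 − 0.03125 = -12.03125 dB.

-12.03125 dB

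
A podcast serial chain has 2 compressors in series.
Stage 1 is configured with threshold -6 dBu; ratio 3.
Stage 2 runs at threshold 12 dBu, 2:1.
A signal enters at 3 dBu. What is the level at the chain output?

-3 dBu

Stage 1: overshoot 9 dB → 9/3 = 3 dB → -3 dBu.
Stage 2: below threshold (-3 ≤ 12); passes unchanged; output -3 dBu.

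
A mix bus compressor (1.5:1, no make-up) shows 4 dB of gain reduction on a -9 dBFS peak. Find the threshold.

-21 dBFS

Gain reduction = -9 − (-13) = 4 dB; output overshoot = GR / (R − 1) = 4 / 0.5 = 8 dB.
Threshold = output − output overshoot = -13 − 8 = -21 dBFS.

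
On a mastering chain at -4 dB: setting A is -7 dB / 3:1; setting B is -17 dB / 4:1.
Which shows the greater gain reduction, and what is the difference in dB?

B, by 7.75 dB

A: 3 dB over, compressed to 1 dB over, so 2 dB of GR.
B: 13 dB over, compressed to 3.25 dB over, so 9.75 dB of GR.
Difference: 7.75 dB in favour of B.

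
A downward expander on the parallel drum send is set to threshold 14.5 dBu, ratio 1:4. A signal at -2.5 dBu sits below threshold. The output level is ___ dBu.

The input is 17 dB below the 14.5 dBu threshold.
A 1:4 expander multiplies undershoot by 4: 17 × 4 = 68 dB below threshold.
Output = 14.5 − 68 = -53.5 dBu.

-53.5 dBu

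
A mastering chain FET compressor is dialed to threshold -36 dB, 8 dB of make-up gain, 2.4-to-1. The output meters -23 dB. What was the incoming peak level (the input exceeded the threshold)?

-24 dB

Before make-up, the level was -23 − 8 = -31 dB.
The compressed level sits -31 − (-36) = 5 dB over threshold.
Input overshoot = R × output overshoot = 12 dB → input = -36 + 12 = -24 dB.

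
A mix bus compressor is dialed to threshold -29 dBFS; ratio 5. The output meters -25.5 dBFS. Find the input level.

-11.5 dBFS

The compressed level sits -25.5 − (-29) = 3.5 dB over threshold.
Undo the ratio: input overshoot = 3.5 × 5 = 17.5 dB, giving input = -11.5 dBFS.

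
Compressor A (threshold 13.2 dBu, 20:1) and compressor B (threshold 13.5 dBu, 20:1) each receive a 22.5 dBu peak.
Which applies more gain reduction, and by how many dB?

A, by 0.285 dB

A: GR = 9.3 − 9.3/20 = 8.835 dB.
B: GR = 9 − 9/20 = 8.55 dB.
Difference: 0.285 dB in favour of A.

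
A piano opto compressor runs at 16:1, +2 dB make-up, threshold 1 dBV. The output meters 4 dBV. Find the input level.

17 dBV

Remove make-up: 4 − 2 = 2 dBV.
That's 1 dB above the 1 dBV threshold.
Undo the ratio: input overshoot = 1 × 16 = 16 dB, giving input = 17 dBV.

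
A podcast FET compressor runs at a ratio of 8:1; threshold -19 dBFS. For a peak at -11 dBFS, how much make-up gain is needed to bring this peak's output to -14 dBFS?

Overshoot 8 dB → 8/8 = 1 dB after compression, so the compressed level is -19 + 1 = -18 dBFS.
Make-up = target − compressed = -14 − (-18) = 4 dB.

4 dB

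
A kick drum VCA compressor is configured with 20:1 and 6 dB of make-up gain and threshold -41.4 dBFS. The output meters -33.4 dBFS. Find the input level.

-1.4 dBFS

Remove make-up: -33.4 − 6 = -39.4 dBFS.
Post-compression overshoot = -39.4 − (-41.4) = 2 dB.
Undo the ratio: input overshoot = 2 × 20 = 40 dB, giving input = -1.4 dBFS.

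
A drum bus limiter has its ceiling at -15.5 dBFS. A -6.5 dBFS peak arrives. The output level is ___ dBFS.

-15.5 dBFS

A brickwall limiter is an ∞:1 compressor: any input above the ceiling is clamped to -15.5 dBFS.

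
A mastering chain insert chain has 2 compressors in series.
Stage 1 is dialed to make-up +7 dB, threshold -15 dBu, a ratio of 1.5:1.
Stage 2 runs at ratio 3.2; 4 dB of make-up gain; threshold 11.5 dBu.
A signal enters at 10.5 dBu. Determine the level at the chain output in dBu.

Stage 1: 25.5 dB above -15 dBu, reduced 1.5:1 to 17 dB above → 2 dBu; +7 dB make-up → 9 dBu.
Stage 2: 9 dBu ≤ 11.5 dBu, so stage 2 doesn't engage; make-up brings it to 13 dBu.

13 dBu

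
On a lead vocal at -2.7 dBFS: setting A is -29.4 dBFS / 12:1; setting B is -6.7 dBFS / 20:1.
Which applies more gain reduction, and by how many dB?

A, by 20.675 dB

A: GR = 26.7 − 26.7/12 = 24.475 dB.
B: GR = 4 − 4/20 = 3.8 dB.
A applies 20.675 dB more gain reduction.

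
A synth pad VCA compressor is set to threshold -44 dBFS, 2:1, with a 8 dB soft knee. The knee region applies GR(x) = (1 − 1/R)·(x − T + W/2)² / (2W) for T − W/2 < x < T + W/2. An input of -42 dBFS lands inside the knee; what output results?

x − T + W/2 = -42 − (-44) + 4 = 6.
GR = (1 − 1/2) × 6² / 16 = 0.5 × 36 / 16 = 1.125 dB.
Output = -42 − 1.125 = -43.125 dBFS.

-43.125 dBFS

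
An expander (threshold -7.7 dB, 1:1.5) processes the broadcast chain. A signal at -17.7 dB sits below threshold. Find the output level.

Undershoot = (-7.7) − (-17.7) = 10 dB.
At 1:1.5, that expands to 15 dB under threshold.
Output = -7.7 − 15 = -22.7 dB.

-22.7 dB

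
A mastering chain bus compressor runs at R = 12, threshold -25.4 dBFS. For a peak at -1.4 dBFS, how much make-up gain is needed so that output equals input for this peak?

Overshoot 24 dB → 24/12 = 2 dB after compression, so the compressed level is -25.4 + 2 = -23.4 dBFS.
Make-up = target − compressed = -1.4 − (-23.4) = 22 dB.

22 dB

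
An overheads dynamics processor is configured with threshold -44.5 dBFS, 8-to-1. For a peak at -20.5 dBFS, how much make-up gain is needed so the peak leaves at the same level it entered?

Without make-up, output = threshold + overshoot/8 = -44.5 + 3 = -41.5 dBFS.
Gap to target: 21 dB.

21 dB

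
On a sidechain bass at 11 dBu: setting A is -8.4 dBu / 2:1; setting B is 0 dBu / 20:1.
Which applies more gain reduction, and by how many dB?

B, by 0.75 dB

A: GR = 19.4 − 19.4/2 = 9.7 dB.
B: GR = 11 − 11/20 = 10.45 dB.
B applies 0.75 dB more gain reduction.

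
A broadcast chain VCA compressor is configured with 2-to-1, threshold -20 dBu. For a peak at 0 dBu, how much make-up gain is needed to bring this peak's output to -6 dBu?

4 dB

Overshoot 20 dB → 20/2 = 10 dB after compression, so the compressed level is -20 + 10 = -10 dBu.
Make-up = target − compressed = -6 − (-10) = 4 dB.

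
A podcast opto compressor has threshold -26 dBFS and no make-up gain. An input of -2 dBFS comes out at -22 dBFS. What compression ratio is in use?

Input overshoot = -2 − (-26) = 24 dB; output overshoot = -22 − (-26) = 4 dB.
Ratio = 24 / 4 = 6.

6:1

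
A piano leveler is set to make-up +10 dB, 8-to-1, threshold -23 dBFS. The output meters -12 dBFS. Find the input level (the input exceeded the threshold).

-15 dBFS

Before make-up, the level was -12 − 10 = -22 dBFS.
The compressed level sits -22 − (-23) = 1 dB over threshold.
Input overshoot = R × output overshoot = 8 dB → input = -23 + 8 = -15 dBFS.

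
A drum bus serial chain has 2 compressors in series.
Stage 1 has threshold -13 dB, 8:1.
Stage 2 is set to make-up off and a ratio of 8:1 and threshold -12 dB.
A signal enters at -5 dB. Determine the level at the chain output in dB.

-12 dB

Stage 1: 8 dB above -13 dB, reduced 8:1 to 1 dB above → -12 dB.
Stage 2: -12 dB is at or below the -12 dB threshold — no compression; output -12 dB.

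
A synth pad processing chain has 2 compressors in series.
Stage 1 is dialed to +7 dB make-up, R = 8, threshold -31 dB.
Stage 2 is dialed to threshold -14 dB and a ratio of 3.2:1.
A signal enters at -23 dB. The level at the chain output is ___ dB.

Stage 1: overshoot 8 dB → 8/8 = 1 dB → -30 dB; +7 dB make-up → -23 dB.
Stage 2: below threshold (-23 ≤ -14); passes unchanged; output -23 dB.

-23 dB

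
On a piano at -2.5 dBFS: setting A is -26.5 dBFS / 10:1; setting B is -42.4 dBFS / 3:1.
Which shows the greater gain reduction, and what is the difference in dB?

B, by 5 dB

A: 24 dB over, compressed to 2.4 dB over, so 21.6 dB of GR.
B: 39.9 dB over, compressed to 13.3 dB over, so 26.6 dB of GR.
B reduces 5 dB more.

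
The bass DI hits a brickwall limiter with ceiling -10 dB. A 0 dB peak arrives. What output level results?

A brickwall limiter is an ∞:1 compressor: any input above the ceiling is clamped to -10 dB.

-10 dB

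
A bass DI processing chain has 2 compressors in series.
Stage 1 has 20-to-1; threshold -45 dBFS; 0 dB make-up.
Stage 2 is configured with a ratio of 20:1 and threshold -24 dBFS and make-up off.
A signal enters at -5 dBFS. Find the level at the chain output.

Stage 1: -5 dBFS is 40 dB over -45 dBFS; at 20:1 that becomes 2 dB over, giving -43 dBFS.
Stage 2: -43 dBFS is at or below the -24 dBFS threshold — no compression; output -43 dBFS.

-43 dBFS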